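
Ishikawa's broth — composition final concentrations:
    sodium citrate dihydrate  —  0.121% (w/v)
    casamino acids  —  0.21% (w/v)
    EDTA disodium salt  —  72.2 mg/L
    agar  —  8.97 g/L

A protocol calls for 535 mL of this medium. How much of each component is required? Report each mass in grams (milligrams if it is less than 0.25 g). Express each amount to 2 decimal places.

Scale factor relative to 1 L: 0.535.
sodium citrate dihydrate: 0.121% w/v = 1.21 g/L → 1.21 × 0.535 L = 0.65 g
casamino acids: 0.21 g per 100 mL × 535 mL ÷ 100 = 1.12 g
EDTA disodium salt: 72.2 mg/L × 0.535 L = 38.63 mg
agar: 8.97 g/L × 0.535 L = 4.80 g

sodium citrate dihydrate 0.65 g; casamino acids 1.12 g; EDTA disodium salt 38.63 mg; agar 4.80 g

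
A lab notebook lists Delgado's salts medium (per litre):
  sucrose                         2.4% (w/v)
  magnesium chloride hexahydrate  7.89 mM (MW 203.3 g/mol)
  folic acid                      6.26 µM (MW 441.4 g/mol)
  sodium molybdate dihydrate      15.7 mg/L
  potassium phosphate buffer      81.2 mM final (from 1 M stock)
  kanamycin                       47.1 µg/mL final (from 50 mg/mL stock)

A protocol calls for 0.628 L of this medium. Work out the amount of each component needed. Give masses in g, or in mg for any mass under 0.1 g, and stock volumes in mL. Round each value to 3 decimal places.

sucrose 15.072 g; magnesium chloride hexahydrate 1.007 g; folic acid 1.735 mg; sodium molybdate dihydrate 9.860 mg; potassium phosphate buffer 50.994 mL; kanamycin 0.592 mL

Scale factor relative to 1 L: 0.628.
sucrose: 2.4% w/v = 24 g/L → 24 × 0.628 L = 15.072 g
magnesium chloride hexahydrate: 7.89 mmol/L × 203.3 g/mol × 0.628 L ÷ 1000 = 1.007 g
folic acid: 6.26 µmol/L × 441.4 g/mol × 0.628 L ÷ 1000 = 1.735 mg
sodium molybdate dihydrate: 15.7 mg/L × 0.628 L = 9.860 mg
potassium phosphate buffer: dilute stock: 81.2 mM × 628 mL ÷ 1000 mM = 50.994 mL
kanamycin: C1V1 = C2V2 → 47.1 µg/mL × 628 mL ÷ 50000 µg/mL = 0.592 mL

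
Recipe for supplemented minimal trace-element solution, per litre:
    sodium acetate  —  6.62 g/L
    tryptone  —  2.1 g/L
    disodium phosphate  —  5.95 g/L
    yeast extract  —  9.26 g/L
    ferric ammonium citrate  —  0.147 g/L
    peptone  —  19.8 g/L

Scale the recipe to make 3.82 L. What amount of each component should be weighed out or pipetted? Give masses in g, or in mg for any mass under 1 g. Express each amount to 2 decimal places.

Working volume: 3.82 L.
sodium acetate: 6.62 g/L × 3.82 L = 25.29 g
tryptone: 2.1 g/L × 3.82 L = 8.02 g
disodium phosphate: 5.95 g/L × 3.82 L = 22.73 g
yeast extract: 9.26 g/L × 3.82 L = 35.37 g
ferric ammonium citrate: 0.147 g/L × 3.82 L = 0.56154 g = 561.54 mg
peptone: 19.8 g/L × 3.82 L = 75.64 g

sodium acetate 25.29 g; tryptone 8.02 g; disodium phosphate 22.73 g; yeast extract 35.37 g; ferric ammonium citrate 561.54 mg; peptone 75.64 g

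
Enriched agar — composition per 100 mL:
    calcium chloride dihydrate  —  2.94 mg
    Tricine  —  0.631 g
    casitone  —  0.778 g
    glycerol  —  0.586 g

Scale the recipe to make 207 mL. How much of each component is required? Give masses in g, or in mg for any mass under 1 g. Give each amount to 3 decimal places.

Ratio of target to recipe volume: 207 / 100 = 2.07.
calcium chloride dihydrate: 2.94 mg × (207 mL / 100 mL) = 6.086 mg
Tricine: 0.631 g × (207 mL / 100 mL) = 1.306 g
casitone: 0.778 g × (207 mL / 100 mL) = 1.610 g
glycerol: 0.586 g × (207 mL / 100 mL) = 1.213 g

calcium chloride dihydrate 6.086 mg; Tricine 1.306 g; casitone 1.610 g; glycerol 1.213 g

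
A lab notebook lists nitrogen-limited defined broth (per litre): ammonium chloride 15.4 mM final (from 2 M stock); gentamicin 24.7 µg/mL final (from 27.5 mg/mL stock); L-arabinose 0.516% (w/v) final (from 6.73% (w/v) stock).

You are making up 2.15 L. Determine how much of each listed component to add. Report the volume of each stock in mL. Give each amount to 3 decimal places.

ammonium chloride 16.555 mL; gentamicin 1.931 mL; L-arabinose 164.844 mL

Scale factor relative to 1 L: 2.15.
ammonium chloride: V = C2·V2/C1 = 15.4 mM × 2150 mL ÷ 2000 mM = 16.555 mL
gentamicin: C1V1 = C2V2 → 24.7 µg/mL × 2150 mL ÷ 27500 µg/mL = 1.931 mL
L-arabinose: V = C2·V2/C1 = 0.516% ÷ 6.73% × 2150 mL = 164.844 mL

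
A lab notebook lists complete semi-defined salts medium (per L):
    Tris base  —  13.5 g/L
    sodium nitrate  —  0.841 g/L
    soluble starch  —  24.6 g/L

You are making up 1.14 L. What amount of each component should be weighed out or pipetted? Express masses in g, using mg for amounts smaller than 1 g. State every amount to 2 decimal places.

Scale factor relative to 1 L: 1.14.
Tris base: 13.5 g/L × 1.14 L = 15.39 g
sodium nitrate: 0.841 g/L × 1.14 L = 0.95874 g = 958.74 mg
soluble starch: 24.6 g/L × 1.14 L = 28.04 g

Tris base 15.39 g; sodium nitrate 958.74 mg; soluble starch 28.04 g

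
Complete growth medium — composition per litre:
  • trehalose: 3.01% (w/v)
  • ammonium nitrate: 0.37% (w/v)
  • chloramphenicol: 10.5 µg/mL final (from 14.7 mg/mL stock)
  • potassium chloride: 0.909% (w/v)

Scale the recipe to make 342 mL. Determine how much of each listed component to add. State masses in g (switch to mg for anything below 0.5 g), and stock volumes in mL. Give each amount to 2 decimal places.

trehalose 10.29 g; ammonium nitrate 1.27 g; chloramphenicol 0.24 mL; potassium chloride 3.11 g

Target volume = 342 mL = 0.342 L.
trehalose: 3.01% w/v = 30.1 g/L → 30.1 × 0.342 L = 10.29 g
ammonium nitrate: 0.37% w/v = 3.7 g/L → 3.7 × 0.342 L = 1.27 g
chloramphenicol: C1V1 = C2V2 → 10.5 µg/mL × 342 mL ÷ 14700 µg/mL = 0.24 mL
potassium chloride: 0.909 g per 100 mL × 342 mL ÷ 100 = 3.11 g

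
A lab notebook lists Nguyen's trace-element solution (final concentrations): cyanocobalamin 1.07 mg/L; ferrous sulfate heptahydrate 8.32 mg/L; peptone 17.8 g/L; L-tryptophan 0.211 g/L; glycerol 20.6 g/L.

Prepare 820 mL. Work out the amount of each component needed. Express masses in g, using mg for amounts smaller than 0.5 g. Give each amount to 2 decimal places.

Working volume: 820 mL = 0.82 L.
cyanocobalamin: 1.07 mg/L × 0.82 L = 0.88 mg
ferrous sulfate heptahydrate: 8.32 mg/L × 0.82 L = 6.82 mg
peptone: 17.8 g/L × 0.82 L = 14.60 g
L-tryptophan: 0.211 g/L × 0.82 L = 0.17302 g = 173.02 mg
glycerol: 20.6 g/L × 0.82 L = 16.89 g

cyanocobalamin 0.88 mg; ferrous sulfate heptahydrate 6.82 mg; peptone 14.60 g; L-tryptophan 173.02 mg; glycerol 16.89 g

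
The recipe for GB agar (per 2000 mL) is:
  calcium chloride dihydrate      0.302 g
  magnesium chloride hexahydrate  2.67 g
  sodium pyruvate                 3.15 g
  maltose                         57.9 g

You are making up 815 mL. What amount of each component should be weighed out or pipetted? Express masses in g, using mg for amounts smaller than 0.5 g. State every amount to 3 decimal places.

Scale factor = 815 mL / 2000 mL = 0.4075.
calcium chloride dihydrate: 0.302 g × (815 mL / 2000 mL) = 0.123065 g = 123.065 mg
magnesium chloride hexahydrate: 2.67 g × (815 mL / 2000 mL) = 1.088 g
sodium pyruvate: 3.15 g × (815 mL / 2000 mL) = 1.284 g
maltose: 57.9 g × (815 mL / 2000 mL) = 23.594 g

calcium chloride dihydrate 123.065 mg; magnesium chloride hexahydrate 1.088 g; sodium pyruvate 1.284 g; maltose 23.594 g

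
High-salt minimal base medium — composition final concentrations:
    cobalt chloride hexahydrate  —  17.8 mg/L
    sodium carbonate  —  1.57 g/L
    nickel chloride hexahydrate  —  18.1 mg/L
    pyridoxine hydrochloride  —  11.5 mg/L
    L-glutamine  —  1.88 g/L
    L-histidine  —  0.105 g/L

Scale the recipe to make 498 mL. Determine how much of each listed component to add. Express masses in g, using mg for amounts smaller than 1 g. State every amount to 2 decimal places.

cobalt chloride hexahydrate 8.86 mg; sodium carbonate 781.86 mg; nickel chloride hexahydrate 9.01 mg; pyridoxine hydrochloride 5.73 mg; L-glutamine 936.24 mg; L-histidine 52.29 mg

Working volume: 498 mL = 0.498 L.
cobalt chloride hexahydrate: 17.8 mg/L × 0.498 L = 8.86 mg
sodium carbonate: 1.57 g/L × 0.498 L = 0.78186 g = 781.86 mg
nickel chloride hexahydrate: 18.1 mg/L × 0.498 L = 9.01 mg
pyridoxine hydrochloride: 11.5 mg/L × 0.498 L = 5.73 mg
L-glutamine: 1.88 g/L × 0.498 L = 0.93624 g = 936.24 mg
L-histidine: 0.105 g/L × 0.498 L = 0.05229 g = 52.29 mg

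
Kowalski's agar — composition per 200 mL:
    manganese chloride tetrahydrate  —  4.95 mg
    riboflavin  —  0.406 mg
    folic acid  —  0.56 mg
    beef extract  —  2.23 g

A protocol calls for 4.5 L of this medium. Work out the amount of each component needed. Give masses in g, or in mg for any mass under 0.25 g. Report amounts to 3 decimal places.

manganese chloride tetrahydrate 111.375 mg; riboflavin 9.135 mg; folic acid 12.600 mg; beef extract 50.175 g

Scale factor = 4500 mL / 200 mL = 22.5.
manganese chloride tetrahydrate: 4.95 mg × (4500 mL / 200 mL) = 111.375 mg
riboflavin: 0.406 mg × (4500 mL / 200 mL) = 9.135 mg
folic acid: 0.56 mg × (4500 mL / 200 mL) = 12.600 mg
beef extract: 2.23 g × (4500 mL / 200 mL) = 50.175 g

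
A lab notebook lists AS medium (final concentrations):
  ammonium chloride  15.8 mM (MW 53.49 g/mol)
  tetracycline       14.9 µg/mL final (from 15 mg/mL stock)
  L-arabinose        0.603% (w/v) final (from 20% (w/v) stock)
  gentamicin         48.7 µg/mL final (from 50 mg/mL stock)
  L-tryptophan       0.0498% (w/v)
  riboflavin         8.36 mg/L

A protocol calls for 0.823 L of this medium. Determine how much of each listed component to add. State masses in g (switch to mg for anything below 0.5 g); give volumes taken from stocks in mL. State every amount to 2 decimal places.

Scale factor relative to 1 L: 0.823.
ammonium chloride: 15.8 mmol/L × 53.49 g/mol × 0.823 L ÷ 1000 = 0.70 g
tetracycline: V = C2·V2/C1 = 14.9 µg/mL × 823 mL ÷ 15000 µg/mL = 0.82 mL
L-arabinose: dilute stock: 0.603% ÷ 20% × 823 mL = 24.81 mL
gentamicin: dilute stock: 48.7 µg/mL × 823 mL ÷ 50000 µg/mL = 0.80 mL
L-tryptophan: 0.0498% w/v = 0.498 g/L → 0.498 × 0.823 L = 0.409854 g = 409.85 mg
riboflavin: 8.36 mg/L × 0.823 L = 6.88 mg

ammonium chloride 0.70 g; tetracycline 0.82 mL; L-arabinose 24.81 mL; gentamicin 0.80 mL; L-tryptophan 409.85 mg; riboflavin 6.88 mg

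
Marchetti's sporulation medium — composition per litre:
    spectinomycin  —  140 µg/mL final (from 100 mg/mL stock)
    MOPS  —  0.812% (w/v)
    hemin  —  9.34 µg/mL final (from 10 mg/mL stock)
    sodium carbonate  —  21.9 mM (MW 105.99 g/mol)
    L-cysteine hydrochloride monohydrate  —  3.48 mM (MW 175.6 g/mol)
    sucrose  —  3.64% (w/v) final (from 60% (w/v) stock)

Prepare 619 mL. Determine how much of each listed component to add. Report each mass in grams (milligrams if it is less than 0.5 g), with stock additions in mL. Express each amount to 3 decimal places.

Working volume: 619 mL = 0.619 L.
spectinomycin: V = C2·V2/C1 = 140 µg/mL × 619 mL ÷ 100000 µg/mL = 0.867 mL
MOPS: 0.812% w/v = 8.12 g/L → 8.12 × 0.619 L = 5.026 g
hemin: dilute stock: 9.34 µg/mL × 619 mL ÷ 10000 µg/mL = 0.578 mL
sodium carbonate: 21.9 mmol/L × 105.99 g/mol × 0.619 L ÷ 1000 = 1.437 g
L-cysteine hydrochloride monohydrate: 3.48 mmol/L × 175.6 mg/mmol × 0.619 L = 378.263 mg
sucrose: C1V1 = C2V2 → 3.64% ÷ 60% × 619 mL = 37.553 mL

spectinomycin 0.867 mL; MOPS 5.026 g; hemin 0.578 mL; sodium carbonate 1.437 g; L-cysteine hydrochloride monohydrate 378.263 mg; sucrose 37.553 mL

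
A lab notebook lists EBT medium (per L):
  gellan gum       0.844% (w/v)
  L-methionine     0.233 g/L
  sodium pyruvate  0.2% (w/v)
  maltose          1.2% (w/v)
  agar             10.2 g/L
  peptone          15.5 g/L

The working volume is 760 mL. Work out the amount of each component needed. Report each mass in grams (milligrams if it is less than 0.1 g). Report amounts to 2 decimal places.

Working volume: 760 mL = 0.76 L.
gellan gum: 0.844 g per 100 mL × 760 mL ÷ 100 = 6.41 g
L-methionine: 0.233 g/L × 0.76 L = 0.18 g
sodium pyruvate: 0.2% w/v = 2 g/L → 2 × 0.76 L = 1.52 g
maltose: 1.2% w/v = 12 g/L → 12 × 0.76 L = 9.12 g
agar: 10.2 g/L × 0.76 L = 7.75 g
peptone: 15.5 g/L × 0.76 L = 11.78 g

gellan gum 6.41 g; L-methionine 0.18 g; sodium pyruvate 1.52 g; maltose 9.12 g; agar 7.75 g; peptone 11.78 g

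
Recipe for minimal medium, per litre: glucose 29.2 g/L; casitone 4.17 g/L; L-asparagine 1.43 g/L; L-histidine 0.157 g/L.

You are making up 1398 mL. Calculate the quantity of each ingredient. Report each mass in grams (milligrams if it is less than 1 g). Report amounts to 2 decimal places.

Working volume: 1398 mL = 1.398 L.
glucose: 29.2 g/L × 1.398 L = 40.82 g
casitone: 4.17 g/L × 1.398 L = 5.83 g
L-asparagine: 1.43 g/L × 1.398 L = 2.00 g
L-histidine: 0.157 g/L × 1.398 L = 0.219486 g = 219.49 mg

glucose 40.82 g; casitone 5.83 g; L-asparagine 2.00 g; L-histidine 219.49 mg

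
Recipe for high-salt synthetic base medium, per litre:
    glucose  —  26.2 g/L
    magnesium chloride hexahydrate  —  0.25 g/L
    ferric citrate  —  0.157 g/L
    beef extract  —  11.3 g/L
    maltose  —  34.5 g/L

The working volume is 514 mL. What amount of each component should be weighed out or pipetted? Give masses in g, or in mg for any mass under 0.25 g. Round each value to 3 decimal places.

glucose 13.467 g; magnesium chloride hexahydrate 128.500 mg; ferric citrate 80.698 mg; beef extract 5.808 g; maltose 17.733 g

Target volume = 514 mL = 0.514 L.
glucose: 26.2 g/L × 0.514 L = 13.467 g
magnesium chloride hexahydrate: 0.25 g/L × 0.514 L = 0.1285 g = 128.500 mg
ferric citrate: 0.157 g/L × 0.514 L = 0.080698 g = 80.698 mg
beef extract: 11.3 g/L × 0.514 L = 5.808 g
maltose: 34.5 g/L × 0.514 L = 17.733 g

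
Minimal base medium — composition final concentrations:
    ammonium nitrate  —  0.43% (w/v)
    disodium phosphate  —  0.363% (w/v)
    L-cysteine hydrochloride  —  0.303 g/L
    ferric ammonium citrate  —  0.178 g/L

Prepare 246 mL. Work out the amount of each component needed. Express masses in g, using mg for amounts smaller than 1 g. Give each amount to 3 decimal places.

Scale factor relative to 1 L: 0.246.
ammonium nitrate: 0.43 g per 100 mL × 246 mL ÷ 100 = 1.058 g
disodium phosphate: 0.363% w/v = 3.63 g/L → 3.63 × 0.246 L = 0.89298 g = 892.980 mg
L-cysteine hydrochloride: 0.303 g/L × 0.246 L = 0.074538 g = 74.538 mg
ferric ammonium citrate: 0.178 g/L × 0.246 L = 0.043788 g = 43.788 mg

ammonium nitrate 1.058 g; disodium phosphate 892.980 mg; L-cysteine hydrochloride 74.538 mg; ferric ammonium citrate 43.788 mg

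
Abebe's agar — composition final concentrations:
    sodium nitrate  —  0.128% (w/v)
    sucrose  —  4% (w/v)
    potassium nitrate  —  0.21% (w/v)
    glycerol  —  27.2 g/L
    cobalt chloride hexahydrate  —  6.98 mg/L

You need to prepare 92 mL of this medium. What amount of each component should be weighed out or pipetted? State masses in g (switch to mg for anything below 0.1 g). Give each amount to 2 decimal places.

Working volume: 92 mL = 0.092 L.
sodium nitrate: 0.128 g per 100 mL × 92 mL ÷ 100 = 0.12 g
sucrose: 4% w/v = 40 g/L → 40 × 0.092 L = 3.68 g
potassium nitrate: 0.21% w/v = 2.1 g/L → 2.1 × 0.092 L = 0.19 g
glycerol: 27.2 g/L × 0.092 L = 2.50 g
cobalt chloride hexahydrate: 6.98 mg/L × 0.092 L = 0.64 mg

sodium nitrate 0.12 g; sucrose 3.68 g; potassium nitrate 0.19 g; glycerol 2.50 g; cobalt chloride hexahydrate 0.64 mg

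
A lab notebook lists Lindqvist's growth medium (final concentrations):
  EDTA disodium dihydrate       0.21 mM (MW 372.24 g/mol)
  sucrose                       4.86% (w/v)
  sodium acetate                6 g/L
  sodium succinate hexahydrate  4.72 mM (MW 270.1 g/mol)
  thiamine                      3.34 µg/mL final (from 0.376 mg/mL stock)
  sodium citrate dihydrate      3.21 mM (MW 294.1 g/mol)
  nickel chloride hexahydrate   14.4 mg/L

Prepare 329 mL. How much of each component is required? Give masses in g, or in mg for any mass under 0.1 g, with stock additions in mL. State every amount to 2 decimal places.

EDTA disodium dihydrate 25.72 mg; sucrose 15.99 g; sodium acetate 1.97 g; sodium succinate hexahydrate 0.42 g; thiamine 2.92 mL; sodium citrate dihydrate 0.31 g; nickel chloride hexahydrate 4.74 mg

Target volume = 329 mL = 0.329 L.
EDTA disodium dihydrate: 0.21 mmol/L × 372.24 mg/mmol × 0.329 L = 25.72 mg
sucrose: 4.86% w/v = 48.6 g/L → 48.6 × 0.329 L = 15.99 g
sodium acetate: 6 g/L × 0.329 L = 1.97 g
sodium succinate hexahydrate: 4.72 mmol/L × 270.1 g/mol × 0.329 L ÷ 1000 = 0.42 g
thiamine: dilute stock: 3.34 µg/mL × 329 mL ÷ 376 µg/mL = 2.92 mL
sodium citrate dihydrate: 3.21 mmol/L × 294.1 g/mol × 0.329 L ÷ 1000 = 0.31 g
nickel chloride hexahydrate: 14.4 mg/L × 0.329 L = 4.74 mg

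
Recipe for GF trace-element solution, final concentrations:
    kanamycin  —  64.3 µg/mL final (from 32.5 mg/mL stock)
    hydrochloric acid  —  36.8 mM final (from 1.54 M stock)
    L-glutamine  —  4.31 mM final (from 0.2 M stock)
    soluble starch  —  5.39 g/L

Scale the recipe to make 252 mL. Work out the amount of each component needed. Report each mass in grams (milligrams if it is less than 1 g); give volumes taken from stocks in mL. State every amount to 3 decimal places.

kanamycin 0.499 mL; hydrochloric acid 6.022 mL; L-glutamine 5.431 mL; soluble starch 1.358 g

Scale factor relative to 1 L: 0.252.
kanamycin: V = C2·V2/C1 = 64.3 µg/mL × 252 mL ÷ 32500 µg/mL = 0.499 mL
hydrochloric acid: dilute stock: 36.8 mM × 252 mL ÷ 1540 mM = 6.022 mL
L-glutamine: C1V1 = C2V2 → 4.31 mM × 252 mL ÷ 200 mM = 5.431 mL
soluble starch: 5.39 g/L × 0.252 L = 1.358 g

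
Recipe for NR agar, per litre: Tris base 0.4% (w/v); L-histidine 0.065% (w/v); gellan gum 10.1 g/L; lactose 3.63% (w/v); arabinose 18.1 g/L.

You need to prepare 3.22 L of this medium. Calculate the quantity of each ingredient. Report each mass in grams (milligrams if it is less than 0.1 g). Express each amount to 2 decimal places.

Tris base 12.88 g; L-histidine 2.09 g; gellan gum 32.52 g; lactose 116.89 g; arabinose 58.28 g

Working volume: 3.22 L.
Tris base: 0.4 g per 100 mL × 3220 mL ÷ 100 = 12.88 g
L-histidine: 0.065% w/v = 0.65 g/L → 0.65 × 3.22 L = 2.09 g
gellan gum: 10.1 g/L × 3.22 L = 32.52 g
lactose: 3.63% w/v = 36.3 g/L → 36.3 × 3.22 L = 116.89 g
arabinose: 18.1 g/L × 3.22 L = 58.28 g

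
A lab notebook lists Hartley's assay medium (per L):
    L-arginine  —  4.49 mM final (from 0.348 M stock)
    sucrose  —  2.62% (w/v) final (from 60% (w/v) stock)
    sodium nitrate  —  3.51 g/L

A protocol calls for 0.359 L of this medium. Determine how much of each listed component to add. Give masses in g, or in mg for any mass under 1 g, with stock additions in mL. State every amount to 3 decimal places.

Working volume: 0.359 L.
L-arginine: V = C2·V2/C1 = 4.49 mM × 359 mL ÷ 348 mM = 4.632 mL
sucrose: C1V1 = C2V2 → 2.62% ÷ 60% × 359 mL = 15.676 mL
sodium nitrate: 3.51 g/L × 0.359 L = 1.260 g

L-arginine 4.632 mL; sucrose 15.676 mL; sodium nitrate 1.260 g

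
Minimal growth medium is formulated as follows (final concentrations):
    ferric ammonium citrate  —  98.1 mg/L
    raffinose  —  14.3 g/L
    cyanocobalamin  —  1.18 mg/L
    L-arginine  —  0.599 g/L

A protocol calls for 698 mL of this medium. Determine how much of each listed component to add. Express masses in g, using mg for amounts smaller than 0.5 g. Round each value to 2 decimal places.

ferric ammonium citrate 68.47 mg; raffinose 9.98 g; cyanocobalamin 0.82 mg; L-arginine 418.10 mg

Scale factor relative to 1 L: 0.698.
ferric ammonium citrate: 98.1 mg/L × 0.698 L = 68.47 mg
raffinose: 14.3 g/L × 0.698 L = 9.98 g
cyanocobalamin: 1.18 mg/L × 0.698 L = 0.82 mg
L-arginine: 0.599 g/L × 0.698 L = 0.418102 g = 418.10 mg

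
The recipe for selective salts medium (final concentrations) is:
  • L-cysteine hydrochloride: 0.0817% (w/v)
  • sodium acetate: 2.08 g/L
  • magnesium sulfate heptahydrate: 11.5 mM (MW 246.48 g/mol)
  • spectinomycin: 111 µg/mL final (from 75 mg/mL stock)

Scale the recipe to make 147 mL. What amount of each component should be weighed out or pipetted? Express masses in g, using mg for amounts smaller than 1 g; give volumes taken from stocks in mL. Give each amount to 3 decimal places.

L-cysteine hydrochloride 120.099 mg; sodium acetate 305.760 mg; magnesium sulfate heptahydrate 416.674 mg; spectinomycin 0.218 mL

Working volume: 147 mL = 0.147 L.
L-cysteine hydrochloride: 0.0817 g per 100 mL × 147 mL ÷ 100 = 0.120099 g = 120.099 mg
sodium acetate: 2.08 g/L × 0.147 L = 0.30576 g = 305.760 mg
magnesium sulfate heptahydrate: 11.5 mmol/L × 246.48 mg/mmol × 0.147 L = 416.674 mg
spectinomycin: C1V1 = C2V2 → 111 µg/mL × 147 mL ÷ 75000 µg/mL = 0.218 mL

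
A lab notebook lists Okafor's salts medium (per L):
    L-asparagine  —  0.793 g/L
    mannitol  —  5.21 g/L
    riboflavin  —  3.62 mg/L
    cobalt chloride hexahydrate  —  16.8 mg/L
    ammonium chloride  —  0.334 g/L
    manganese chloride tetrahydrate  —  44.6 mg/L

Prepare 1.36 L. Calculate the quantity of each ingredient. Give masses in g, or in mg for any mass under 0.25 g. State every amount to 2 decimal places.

L-asparagine 1.08 g; mannitol 7.09 g; riboflavin 4.92 mg; cobalt chloride hexahydrate 22.85 mg; ammonium chloride 0.45 g; manganese chloride tetrahydrate 60.66 mg

Working volume: 1.36 L.
L-asparagine: 0.793 g/L × 1.36 L = 1.08 g
mannitol: 5.21 g/L × 1.36 L = 7.09 g
riboflavin: 3.62 mg/L × 1.36 L = 4.92 mg
cobalt chloride hexahydrate: 16.8 mg/L × 1.36 L = 22.85 mg
ammonium chloride: 0.334 g/L × 1.36 L = 0.45 g
manganese chloride tetrahydrate: 44.6 mg/L × 1.36 L = 60.66 mg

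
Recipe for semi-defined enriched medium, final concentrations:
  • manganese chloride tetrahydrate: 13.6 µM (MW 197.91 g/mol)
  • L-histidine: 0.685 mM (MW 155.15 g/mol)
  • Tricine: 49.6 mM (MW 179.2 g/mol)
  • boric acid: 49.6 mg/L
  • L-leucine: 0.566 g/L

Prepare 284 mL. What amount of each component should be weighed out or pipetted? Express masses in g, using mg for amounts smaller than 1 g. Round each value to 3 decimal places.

Working volume: 284 mL = 0.284 L.
manganese chloride tetrahydrate: 13.6 µmol/L × 197.91 g/mol × 0.284 L ÷ 1000 = 0.764 mg
L-histidine: 0.685 mmol/L × 155.15 mg/mmol × 0.284 L = 30.183 mg
Tricine: 49.6 mmol/L × 179.2 g/mol × 0.284 L ÷ 1000 = 2.524 g
boric acid: 49.6 mg/L × 0.284 L = 14.086 mg
L-leucine: 0.566 g/L × 0.284 L = 0.160744 g = 160.744 mg

manganese chloride tetrahydrate 0.764 mg; L-histidine 30.183 mg; Tricine 2.524 g; boric acid 14.086 mg; L-leucine 160.744 mg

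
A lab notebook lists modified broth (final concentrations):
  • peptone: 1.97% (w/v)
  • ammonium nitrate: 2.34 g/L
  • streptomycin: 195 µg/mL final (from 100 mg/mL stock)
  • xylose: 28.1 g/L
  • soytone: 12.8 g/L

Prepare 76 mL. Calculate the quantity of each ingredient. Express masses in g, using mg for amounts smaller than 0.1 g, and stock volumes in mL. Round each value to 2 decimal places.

peptone 1.50 g; ammonium nitrate 0.18 g; streptomycin 0.15 mL; xylose 2.14 g; soytone 0.97 g

Working volume: 76 mL = 0.076 L.
peptone: 1.97% w/v = 19.7 g/L → 19.7 × 0.076 L = 1.50 g
ammonium nitrate: 2.34 g/L × 0.076 L = 0.18 g
streptomycin: C1V1 = C2V2 → 195 µg/mL × 76 mL ÷ 100000 µg/mL = 0.15 mL
xylose: 28.1 g/L × 0.076 L = 2.14 g
soytone: 12.8 g/L × 0.076 L = 0.97 g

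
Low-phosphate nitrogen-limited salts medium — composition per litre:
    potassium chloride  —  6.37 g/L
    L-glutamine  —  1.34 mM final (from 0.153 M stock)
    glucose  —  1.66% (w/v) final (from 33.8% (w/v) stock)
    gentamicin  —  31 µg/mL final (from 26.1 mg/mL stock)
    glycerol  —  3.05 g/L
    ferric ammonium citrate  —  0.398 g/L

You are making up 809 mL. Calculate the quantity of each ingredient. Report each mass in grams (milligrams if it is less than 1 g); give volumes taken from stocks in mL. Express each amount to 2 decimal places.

Scale factor relative to 1 L: 0.809.
potassium chloride: 6.37 g/L × 0.809 L = 5.15 g
L-glutamine: V = C2·V2/C1 = 1.34 mM × 809 mL ÷ 153 mM = 7.09 mL
glucose: C1V1 = C2V2 → 1.66% ÷ 33.8% × 809 mL = 39.73 mL
gentamicin: V = C2·V2/C1 = 31 µg/mL × 809 mL ÷ 26100 µg/mL = 0.96 mL
glycerol: 3.05 g/L × 0.809 L = 2.47 g
ferric ammonium citrate: 0.398 g/L × 0.809 L = 0.321982 g = 321.98 mg

potassium chloride 5.15 g; L-glutamine 7.09 mL; glucose 39.73 mL; gentamicin 0.96 mL; glycerol 2.47 g; ferric ammonium citrate 321.98 mg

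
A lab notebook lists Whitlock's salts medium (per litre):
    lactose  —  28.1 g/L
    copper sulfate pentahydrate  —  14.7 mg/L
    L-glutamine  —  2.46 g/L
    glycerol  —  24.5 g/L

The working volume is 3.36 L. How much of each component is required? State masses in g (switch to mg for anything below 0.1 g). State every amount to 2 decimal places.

lactose 94.42 g; copper sulfate pentahydrate 49.39 mg; L-glutamine 8.27 g; glycerol 82.32 g

Scale factor relative to 1 L: 3.36.
lactose: 28.1 g/L × 3.36 L = 94.42 g
copper sulfate pentahydrate: 14.7 mg/L × 3.36 L = 49.39 mg
L-glutamine: 2.46 g/L × 3.36 L = 8.27 g
glycerol: 24.5 g/L × 3.36 L = 82.32 g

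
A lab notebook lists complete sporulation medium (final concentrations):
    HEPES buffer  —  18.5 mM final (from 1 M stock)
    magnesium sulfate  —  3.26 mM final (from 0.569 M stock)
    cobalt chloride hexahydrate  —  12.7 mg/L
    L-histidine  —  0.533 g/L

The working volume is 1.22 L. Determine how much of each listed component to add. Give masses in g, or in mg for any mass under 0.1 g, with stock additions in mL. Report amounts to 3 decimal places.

Working volume: 1.22 L.
HEPES buffer: C1V1 = C2V2 → 18.5 mM × 1220 mL ÷ 1000 mM = 22.570 mL
magnesium sulfate: V = C2·V2/C1 = 3.26 mM × 1220 mL ÷ 569 mM = 6.990 mL
cobalt chloride hexahydrate: 12.7 mg/L × 1.22 L = 15.494 mg
L-histidine: 0.533 g/L × 1.22 L = 0.650 g

HEPES buffer 22.570 mL; magnesium sulfate 6.990 mL; cobalt chloride hexahydrate 15.494 mg; L-histidine 0.650 g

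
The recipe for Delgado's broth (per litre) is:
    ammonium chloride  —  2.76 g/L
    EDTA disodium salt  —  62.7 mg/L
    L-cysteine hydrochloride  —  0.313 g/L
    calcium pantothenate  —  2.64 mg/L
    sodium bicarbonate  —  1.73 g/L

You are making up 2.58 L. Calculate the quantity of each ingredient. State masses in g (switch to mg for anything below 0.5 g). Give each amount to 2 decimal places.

ammonium chloride 7.12 g; EDTA disodium salt 161.77 mg; L-cysteine hydrochloride 0.81 g; calcium pantothenate 6.81 mg; sodium bicarbonate 4.46 g

Working volume: 2.58 L.
ammonium chloride: 2.76 g/L × 2.58 L = 7.12 g
EDTA disodium salt: 62.7 mg/L × 2.58 L = 161.77 mg
L-cysteine hydrochloride: 0.313 g/L × 2.58 L = 0.81 g
calcium pantothenate: 2.64 mg/L × 2.58 L = 6.81 mg
sodium bicarbonate: 1.73 g/L × 2.58 L = 4.46 g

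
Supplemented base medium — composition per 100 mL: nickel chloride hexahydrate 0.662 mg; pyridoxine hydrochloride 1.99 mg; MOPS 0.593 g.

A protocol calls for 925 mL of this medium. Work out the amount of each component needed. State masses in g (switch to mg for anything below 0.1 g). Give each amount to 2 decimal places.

Ratio of target to recipe volume: 925 / 100 = 9.25.
nickel chloride hexahydrate: 0.662 mg × (925 mL / 100 mL) = 6.12 mg
pyridoxine hydrochloride: 1.99 mg × (925 mL / 100 mL) = 18.41 mg
MOPS: 0.593 g × (925 mL / 100 mL) = 5.49 g

nickel chloride hexahydrate 6.12 mg; pyridoxine hydrochloride 18.41 mg; MOPS 5.49 g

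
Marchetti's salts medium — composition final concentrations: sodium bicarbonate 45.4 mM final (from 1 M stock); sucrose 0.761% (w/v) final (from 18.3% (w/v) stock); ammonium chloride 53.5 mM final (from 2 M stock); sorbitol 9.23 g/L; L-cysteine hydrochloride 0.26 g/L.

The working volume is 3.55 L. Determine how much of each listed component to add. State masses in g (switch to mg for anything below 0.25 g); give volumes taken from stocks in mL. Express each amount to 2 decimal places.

Scale factor relative to 1 L: 3.55.
sodium bicarbonate: C1V1 = C2V2 → 45.4 mM × 3550 mL ÷ 1000 mM = 161.17 mL
sucrose: C1V1 = C2V2 → 0.761% ÷ 18.3% × 3550 mL = 147.63 mL
ammonium chloride: C1V1 = C2V2 → 53.5 mM × 3550 mL ÷ 2000 mM = 94.96 mL
sorbitol: 9.23 g/L × 3.55 L = 32.77 g
L-cysteine hydrochloride: 0.26 g/L × 3.55 L = 0.92 g

sodium bicarbonate 161.17 mL; sucrose 147.63 mL; ammonium chloride 94.96 mL; sorbitol 32.77 g; L-cysteine hydrochloride 0.92 g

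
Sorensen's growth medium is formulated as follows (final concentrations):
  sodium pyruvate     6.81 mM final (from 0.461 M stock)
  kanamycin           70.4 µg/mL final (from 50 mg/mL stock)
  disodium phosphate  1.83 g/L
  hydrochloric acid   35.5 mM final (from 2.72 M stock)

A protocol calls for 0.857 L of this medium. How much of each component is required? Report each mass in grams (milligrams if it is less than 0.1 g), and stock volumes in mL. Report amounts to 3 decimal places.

Working volume: 0.857 L.
sodium pyruvate: C1V1 = C2V2 → 6.81 mM × 857 mL ÷ 461 mM = 12.660 mL
kanamycin: V = C2·V2/C1 = 70.4 µg/mL × 857 mL ÷ 50000 µg/mL = 1.207 mL
disodium phosphate: 1.83 g/L × 0.857 L = 1.568 g
hydrochloric acid: C1V1 = C2V2 → 35.5 mM × 857 mL ÷ 2720 mM = 11.185 mL

sodium pyruvate 12.660 mL; kanamycin 1.207 mL; disodium phosphate 1.568 g; hydrochloric acid 11.185 mL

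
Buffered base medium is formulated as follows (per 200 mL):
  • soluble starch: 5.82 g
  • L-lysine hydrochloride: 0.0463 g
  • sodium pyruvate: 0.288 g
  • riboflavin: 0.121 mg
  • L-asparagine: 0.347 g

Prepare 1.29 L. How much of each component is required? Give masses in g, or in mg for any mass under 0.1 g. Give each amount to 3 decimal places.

Ratio of target to recipe volume: 1290 / 200 = 6.45.
soluble starch: 5.82 g × (1290 mL / 200 mL) = 37.539 g
L-lysine hydrochloride: 0.0463 g × (1290 mL / 200 mL) = 0.299 g
sodium pyruvate: 0.288 g × (1290 mL / 200 mL) = 1.858 g
riboflavin: 0.121 mg × (1290 mL / 200 mL) = 0.780 mg
L-asparagine: 0.347 g × (1290 mL / 200 mL) = 2.238 g

soluble starch 37.539 g; L-lysine hydrochloride 0.299 g; sodium pyruvate 1.858 g; riboflavin 0.780 mg; L-asparagine 2.238 g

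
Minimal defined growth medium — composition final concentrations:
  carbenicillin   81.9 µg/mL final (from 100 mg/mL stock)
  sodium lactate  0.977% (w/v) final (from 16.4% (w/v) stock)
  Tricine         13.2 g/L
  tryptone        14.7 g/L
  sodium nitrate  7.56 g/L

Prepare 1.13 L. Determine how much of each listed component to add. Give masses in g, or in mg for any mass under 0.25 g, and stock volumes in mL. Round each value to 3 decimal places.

Working volume: 1.13 L.
carbenicillin: C1V1 = C2V2 → 81.9 µg/mL × 1130 mL ÷ 100000 µg/mL = 0.925 mL
sodium lactate: C1V1 = C2V2 → 0.977% ÷ 16.4% × 1130 mL = 67.318 mL
Tricine: 13.2 g/L × 1.13 L = 14.916 g
tryptone: 14.7 g/L × 1.13 L = 16.611 g
sodium nitrate: 7.56 g/L × 1.13 L = 8.543 g

carbenicillin 0.925 mL; sodium lactate 67.318 mL; Tricine 14.916 g; tryptone 16.611 g; sodium nitrate 8.543 g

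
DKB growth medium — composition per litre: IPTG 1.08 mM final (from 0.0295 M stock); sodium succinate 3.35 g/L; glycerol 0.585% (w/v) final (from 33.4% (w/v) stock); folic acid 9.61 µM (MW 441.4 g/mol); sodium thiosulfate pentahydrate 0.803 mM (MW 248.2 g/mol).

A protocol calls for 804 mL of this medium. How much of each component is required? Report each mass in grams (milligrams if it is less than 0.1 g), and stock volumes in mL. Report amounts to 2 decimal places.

Scale factor relative to 1 L: 0.804.
IPTG: dilute stock: 1.08 mM × 804 mL ÷ 29.5 mM = 29.43 mL
sodium succinate: 3.35 g/L × 0.804 L = 2.69 g
glycerol: dilute stock: 0.585% ÷ 33.4% × 804 mL = 14.08 mL
folic acid: 9.61 µmol/L × 441.4 g/mol × 0.804 L ÷ 1000 = 3.41 mg
sodium thiosulfate pentahydrate: 0.803 mmol/L × 248.2 g/mol × 0.804 L ÷ 1000 = 0.16 g

IPTG 29.43 mL; sodium succinate 2.69 g; glycerol 14.08 mL; folic acid 3.41 mg; sodium thiosulfate pentahydrate 0.16 g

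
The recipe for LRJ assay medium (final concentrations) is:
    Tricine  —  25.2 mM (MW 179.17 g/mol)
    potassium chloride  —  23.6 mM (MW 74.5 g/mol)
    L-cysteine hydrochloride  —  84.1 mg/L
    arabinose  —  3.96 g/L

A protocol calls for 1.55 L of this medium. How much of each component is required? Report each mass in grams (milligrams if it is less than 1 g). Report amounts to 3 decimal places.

Scale factor relative to 1 L: 1.55.
Tricine: 25.2 mmol/L × 179.17 g/mol × 1.55 L ÷ 1000 = 6.998 g
potassium chloride: 23.6 mmol/L × 74.5 g/mol × 1.55 L ÷ 1000 = 2.725 g
L-cysteine hydrochloride: 84.1 mg/L × 1.55 L = 130.355 mg
arabinose: 3.96 g/L × 1.55 L = 6.138 g

Tricine 6.998 g; potassium chloride 2.725 g; L-cysteine hydrochloride 130.355 mg; arabinose 6.138 g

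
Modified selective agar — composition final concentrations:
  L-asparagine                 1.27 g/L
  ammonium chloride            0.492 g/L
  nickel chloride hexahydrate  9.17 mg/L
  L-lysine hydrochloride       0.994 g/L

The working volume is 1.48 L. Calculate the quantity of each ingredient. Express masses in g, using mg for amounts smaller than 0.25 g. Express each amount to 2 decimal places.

L-asparagine 1.88 g; ammonium chloride 0.73 g; nickel chloride hexahydrate 13.57 mg; L-lysine hydrochloride 1.47 g

Scale factor relative to 1 L: 1.48.
L-asparagine: 1.27 g/L × 1.48 L = 1.88 g
ammonium chloride: 0.492 g/L × 1.48 L = 0.73 g
nickel chloride hexahydrate: 9.17 mg/L × 1.48 L = 13.57 mg
L-lysine hydrochloride: 0.994 g/L × 1.48 L = 1.47 g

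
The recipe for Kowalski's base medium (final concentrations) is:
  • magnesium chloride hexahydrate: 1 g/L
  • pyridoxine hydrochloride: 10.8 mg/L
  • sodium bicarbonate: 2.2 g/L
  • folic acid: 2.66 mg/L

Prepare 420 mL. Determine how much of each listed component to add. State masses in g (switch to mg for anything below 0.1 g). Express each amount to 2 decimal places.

magnesium chloride hexahydrate 0.42 g; pyridoxine hydrochloride 4.54 mg; sodium bicarbonate 0.92 g; folic acid 1.12 mg

Target volume = 420 mL = 0.42 L.
magnesium chloride hexahydrate: 1 g/L × 0.42 L = 0.42 g
pyridoxine hydrochloride: 10.8 mg/L × 0.42 L = 4.54 mg
sodium bicarbonate: 2.2 g/L × 0.42 L = 0.92 g
folic acid: 2.66 mg/L × 0.42 L = 1.12 mg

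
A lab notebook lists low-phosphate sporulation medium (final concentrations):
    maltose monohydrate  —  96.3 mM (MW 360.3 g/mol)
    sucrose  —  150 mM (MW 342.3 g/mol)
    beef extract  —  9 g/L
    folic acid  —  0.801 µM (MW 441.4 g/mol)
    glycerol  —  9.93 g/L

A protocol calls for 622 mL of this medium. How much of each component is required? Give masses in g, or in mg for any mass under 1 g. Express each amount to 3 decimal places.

Scale factor relative to 1 L: 0.622.
maltose monohydrate: 96.3 mmol/L × 360.3 g/mol × 0.622 L ÷ 1000 = 21.581 g
sucrose: 150 mmol/L × 342.3 g/mol × 0.622 L ÷ 1000 = 31.937 g
beef extract: 9 g/L × 0.622 L = 5.598 g
folic acid: 0.801 µmol/L × 441.4 g/mol × 0.622 L ÷ 1000 = 0.220 mg
glycerol: 9.93 g/L × 0.622 L = 6.176 g

maltose monohydrate 21.581 g; sucrose 31.937 g; beef extract 5.598 g; folic acid 0.220 mg; glycerol 6.176 g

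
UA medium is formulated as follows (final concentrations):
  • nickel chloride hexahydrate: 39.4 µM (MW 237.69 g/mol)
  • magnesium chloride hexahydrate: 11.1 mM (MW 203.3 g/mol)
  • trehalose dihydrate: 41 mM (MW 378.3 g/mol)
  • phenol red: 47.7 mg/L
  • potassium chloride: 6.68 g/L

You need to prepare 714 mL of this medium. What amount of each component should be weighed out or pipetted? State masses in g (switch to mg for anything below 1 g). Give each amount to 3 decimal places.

Working volume: 714 mL = 0.714 L.
nickel chloride hexahydrate: 39.4 µmol/L × 237.69 g/mol × 0.714 L ÷ 1000 = 6.687 mg
magnesium chloride hexahydrate: 11.1 mmol/L × 203.3 g/mol × 0.714 L ÷ 1000 = 1.611 g
trehalose dihydrate: 41 mmol/L × 378.3 g/mol × 0.714 L ÷ 1000 = 11.074 g
phenol red: 47.7 mg/L × 0.714 L = 34.058 mg
potassium chloride: 6.68 g/L × 0.714 L = 4.770 g

nickel chloride hexahydrate 6.687 mg; magnesium chloride hexahydrate 1.611 g; trehalose dihydrate 11.074 g; phenol red 34.058 mg; potassium chloride 4.770 g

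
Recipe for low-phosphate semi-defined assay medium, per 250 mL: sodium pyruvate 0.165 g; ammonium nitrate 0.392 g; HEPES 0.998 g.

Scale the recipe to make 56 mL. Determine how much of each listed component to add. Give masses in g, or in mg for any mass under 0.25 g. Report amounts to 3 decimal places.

sodium pyruvate 36.960 mg; ammonium nitrate 87.808 mg; HEPES 223.552 mg

Scale factor = 56 mL / 250 mL = 0.224.
sodium pyruvate: 0.165 g × (56 mL / 250 mL) = 0.03696 g = 36.960 mg
ammonium nitrate: 0.392 g × (56 mL / 250 mL) = 0.087808 g = 87.808 mg
HEPES: 0.998 g × (56 mL / 250 mL) = 0.223552 g = 223.552 mg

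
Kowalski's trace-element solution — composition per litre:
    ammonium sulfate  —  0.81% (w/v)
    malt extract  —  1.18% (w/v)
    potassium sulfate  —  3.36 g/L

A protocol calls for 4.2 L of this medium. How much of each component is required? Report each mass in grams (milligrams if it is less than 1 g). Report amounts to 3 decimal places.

Scale factor relative to 1 L: 4.2.
ammonium sulfate: 0.81 g per 100 mL × 4200 mL ÷ 100 = 34.020 g
malt extract: 1.18% w/v = 11.8 g/L → 11.8 × 4.2 L = 49.560 g
potassium sulfate: 3.36 g/L × 4.2 L = 14.112 g

ammonium sulfate 34.020 g; malt extract 49.560 g; potassium sulfate 14.112 g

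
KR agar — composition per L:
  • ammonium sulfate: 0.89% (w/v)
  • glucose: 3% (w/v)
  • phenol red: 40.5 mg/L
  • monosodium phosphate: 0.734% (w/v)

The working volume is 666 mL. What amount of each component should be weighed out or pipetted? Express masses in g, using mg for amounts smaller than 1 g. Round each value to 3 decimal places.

ammonium sulfate 5.927 g; glucose 19.980 g; phenol red 26.973 mg; monosodium phosphate 4.888 g

Scale factor relative to 1 L: 0.666.
ammonium sulfate: 0.89 g per 100 mL × 666 mL ÷ 100 = 5.927 g
glucose: 3% w/v = 30 g/L → 30 × 0.666 L = 19.980 g
phenol red: 40.5 mg/L × 0.666 L = 26.973 mg
monosodium phosphate: 0.734% w/v = 7.34 g/L → 7.34 × 0.666 L = 4.888 g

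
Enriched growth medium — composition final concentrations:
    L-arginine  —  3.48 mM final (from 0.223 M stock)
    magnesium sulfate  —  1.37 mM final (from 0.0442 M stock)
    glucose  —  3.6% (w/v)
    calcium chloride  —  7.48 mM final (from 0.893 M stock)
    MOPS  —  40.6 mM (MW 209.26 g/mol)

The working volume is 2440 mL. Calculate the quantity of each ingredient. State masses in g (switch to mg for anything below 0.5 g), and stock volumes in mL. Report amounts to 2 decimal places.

L-arginine 38.08 mL; magnesium sulfate 75.63 mL; glucose 87.84 g; calcium chloride 20.44 mL; MOPS 20.73 g

Working volume: 2440 mL = 2.44 L.
L-arginine: dilute stock: 3.48 mM × 2440 mL ÷ 223 mM = 38.08 mL
magnesium sulfate: V = C2·V2/C1 = 1.37 mM × 2440 mL ÷ 44.2 mM = 75.63 mL
glucose: 3.6% w/v = 36 g/L → 36 × 2.44 L = 87.84 g
calcium chloride: dilute stock: 7.48 mM × 2440 mL ÷ 893 mM = 20.44 mL
MOPS: 40.6 mmol/L × 209.26 g/mol × 2.44 L ÷ 1000 = 20.73 g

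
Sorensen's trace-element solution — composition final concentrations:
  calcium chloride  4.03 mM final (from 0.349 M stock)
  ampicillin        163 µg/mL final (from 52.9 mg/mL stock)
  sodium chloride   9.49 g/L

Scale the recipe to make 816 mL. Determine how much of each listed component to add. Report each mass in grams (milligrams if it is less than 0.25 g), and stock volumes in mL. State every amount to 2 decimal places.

Target volume = 816 mL = 0.816 L.
calcium chloride: V = C2·V2/C1 = 4.03 mM × 816 mL ÷ 349 mM = 9.42 mL
ampicillin: C1V1 = C2V2 → 163 µg/mL × 816 mL ÷ 52900 µg/mL = 2.51 mL
sodium chloride: 9.49 g/L × 0.816 L = 7.74 g

calcium chloride 9.42 mL; ampicillin 2.51 mL; sodium chloride 7.74 g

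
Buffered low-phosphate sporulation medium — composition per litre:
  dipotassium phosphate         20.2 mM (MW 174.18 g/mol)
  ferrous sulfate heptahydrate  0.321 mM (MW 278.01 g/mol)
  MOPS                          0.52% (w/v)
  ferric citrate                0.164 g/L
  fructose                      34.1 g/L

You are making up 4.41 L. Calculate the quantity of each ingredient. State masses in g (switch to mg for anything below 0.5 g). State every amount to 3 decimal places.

dipotassium phosphate 15.516 g; ferrous sulfate heptahydrate 393.554 mg; MOPS 22.932 g; ferric citrate 0.723 g; fructose 150.381 g

Scale factor relative to 1 L: 4.41.
dipotassium phosphate: 20.2 mmol/L × 174.18 g/mol × 4.41 L ÷ 1000 = 15.516 g
ferrous sulfate heptahydrate: 0.321 mmol/L × 278.01 mg/mmol × 4.41 L = 393.554 mg
MOPS: 0.52% w/v = 5.2 g/L → 5.2 × 4.41 L = 22.932 g
ferric citrate: 0.164 g/L × 4.41 L = 0.723 g
fructose: 34.1 g/L × 4.41 L = 150.381 g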